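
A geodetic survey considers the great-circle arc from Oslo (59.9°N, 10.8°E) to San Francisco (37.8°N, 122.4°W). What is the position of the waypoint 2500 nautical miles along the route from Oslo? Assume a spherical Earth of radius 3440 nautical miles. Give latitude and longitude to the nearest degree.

Write both endpoints as unit vectors p₁, p₂ with components (cos φ cos λ, cos φ sin λ, sin φ).
The central angle between the endpoints is δ = arccos(p₁·p₂) ≈ 1.309 rad (75.0°). The total great-circle distance is δ·R ≈ 1.309 × 3440 ≈ 4502 nmi, so the target fraction is f = 2500/4502 ≈ 0.555.
Interpolate at f ≈ 0.555 with slerp weights a = sin((1−f)δ)/sin δ ≈ 0.569, b = sin(fδ)/sin δ ≈ 0.688.
p = a·p₁ + b·p₂ ≈ (-0.011, -0.405, 0.914); φ = arcsin(p_z) ≈ 66.07°, λ = atan2(p_y, p_x) ≈ -91.53°.

≈ 66°N, 92°W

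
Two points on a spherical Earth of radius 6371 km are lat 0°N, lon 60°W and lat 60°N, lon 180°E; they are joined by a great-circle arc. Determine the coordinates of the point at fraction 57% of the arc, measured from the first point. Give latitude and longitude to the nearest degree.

From cos δ = sin φ₁ sin φ₂ + cos φ₁ cos φ₂ cos Δλ, the central angle is δ ≈ 1.823 rad (104.5°).
Interpolate at f = 0.57 with slerp weights a = sin((1−f)δ)/sin δ ≈ 0.729, b = sin(fδ)/sin δ ≈ 0.890.
p = a·p₁ + b·p₂ ≈ (-0.081, -0.632, 0.771); φ = arcsin(p_z) ≈ 50.45°, λ = atan2(p_y, p_x) ≈ -97.26°.

≈ lat 50°N, lon 97°W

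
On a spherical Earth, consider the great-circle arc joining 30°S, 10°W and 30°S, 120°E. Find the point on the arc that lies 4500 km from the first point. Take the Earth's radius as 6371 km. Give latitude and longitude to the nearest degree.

From cos δ = sin φ₁ sin φ₂ + cos φ₁ cos φ₂ cos Δλ, the central angle is δ ≈ 1.805 rad (103.4°). The total great-circle distance is δ·R ≈ 1.805 × 6371 ≈ 11500 km, so the target fraction is f = 4500/11500 ≈ 0.391.
Interpolate at f ≈ 0.391 with slerp weights a = sin((1−f)δ)/sin δ ≈ 0.916, b = sin(fδ)/sin δ ≈ 0.667.
p = a·p₁ + b·p₂ ≈ (0.492, 0.363, -0.791); φ = arcsin(p_z) ≈ -52.32°, λ = atan2(p_y, p_x) ≈ 36.40°.

≈ 52°S, 36°E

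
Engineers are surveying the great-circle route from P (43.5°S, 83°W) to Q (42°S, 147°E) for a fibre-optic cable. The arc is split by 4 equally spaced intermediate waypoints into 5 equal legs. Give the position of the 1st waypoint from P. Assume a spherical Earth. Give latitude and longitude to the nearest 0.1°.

≈ (56.1°S, 100.2°W)

The haversine formula gives a central angle δ ≈ 1.456 rad (83.4°) between the endpoints.
Interpolate at f = 1/5 with slerp weights a = sin((1−f)δ)/sin δ ≈ 0.925, b = sin(fδ)/sin δ ≈ 0.289.
p = a·p₁ + b·p₂ ≈ (-0.098, -0.549, -0.830); φ = arcsin(p_z) ≈ -56.11°, λ = atan2(p_y, p_x) ≈ -100.16°.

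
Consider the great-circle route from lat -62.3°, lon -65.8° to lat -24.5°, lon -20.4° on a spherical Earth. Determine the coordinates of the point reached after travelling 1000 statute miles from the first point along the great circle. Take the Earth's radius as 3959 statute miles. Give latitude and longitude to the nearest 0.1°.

Write both endpoints as unit vectors p₁, p₂ with components (cos φ cos λ, cos φ sin λ, sin φ).
The central angle between the endpoints is δ = arccos(p₁·p₂) ≈ 0.844 rad (48.4°). The total great-circle distance is δ·R ≈ 0.844 × 3959 ≈ 3343 mi, so the target fraction is f = 1000/3343 ≈ 0.299.
Interpolate at f ≈ 0.299 with slerp weights a = sin((1−f)δ)/sin δ ≈ 0.746, b = sin(fδ)/sin δ ≈ 0.334.
p = a·p₁ + b·p₂ ≈ (0.427, -0.422, -0.799); φ = arcsin(p_z) ≈ -53.07°, λ = atan2(p_y, p_x) ≈ -44.67°.

≈ lat -53.1°, lon -44.7°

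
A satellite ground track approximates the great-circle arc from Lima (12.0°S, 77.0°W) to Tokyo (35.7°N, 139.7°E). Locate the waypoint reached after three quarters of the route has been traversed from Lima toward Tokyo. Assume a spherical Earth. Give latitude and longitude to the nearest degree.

≈ (43°N, 176°W)

The haversine formula gives a central angle δ ≈ 2.431 rad (139.3°) between the endpoints.
Interpolate at f = 3/4 with slerp weights a = sin((1−f)δ)/sin δ ≈ 0.876, b = sin(fδ)/sin δ ≈ 1.485.
p = a·p₁ + b·p₂ ≈ (-0.727, -0.055, 0.684); φ = arcsin(p_z) ≈ 43.19°, λ = atan2(p_y, p_x) ≈ -175.69°.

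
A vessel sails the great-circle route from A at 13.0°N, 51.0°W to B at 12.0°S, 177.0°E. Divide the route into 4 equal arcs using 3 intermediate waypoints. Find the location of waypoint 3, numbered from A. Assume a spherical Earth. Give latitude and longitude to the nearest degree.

≈ 6°S, 150°W

Write both endpoints as unit vectors p₁, p₂ with components (cos φ cos λ, cos φ sin λ, sin φ).
The central angle between the endpoints is δ = arccos(p₁·p₂) ≈ 2.325 rad (133.2°).
Interpolate at f = 3/4 with slerp weights a = sin((1−f)δ)/sin δ ≈ 0.753, b = sin(fδ)/sin δ ≈ 1.351.
p = a·p₁ + b·p₂ ≈ (-0.858, -0.501, -0.112); φ = arcsin(p_z) ≈ -6.40°, λ = atan2(p_y, p_x) ≈ -149.72°.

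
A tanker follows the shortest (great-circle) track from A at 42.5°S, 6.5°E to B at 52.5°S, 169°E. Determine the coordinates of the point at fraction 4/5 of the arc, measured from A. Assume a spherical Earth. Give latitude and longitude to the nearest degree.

≈ 69°S, 159°E

The haversine formula gives a central angle δ ≈ 1.463 rad (83.8°) between the endpoints.
Interpolate at f = 4/5 with slerp weights a = sin((1−f)δ)/sin δ ≈ 0.290, b = sin(fδ)/sin δ ≈ 0.926.
p = a·p₁ + b·p₂ ≈ (-0.341, 0.132, -0.931); φ = arcsin(p_z) ≈ -68.56°, λ = atan2(p_y, p_x) ≈ 158.87°.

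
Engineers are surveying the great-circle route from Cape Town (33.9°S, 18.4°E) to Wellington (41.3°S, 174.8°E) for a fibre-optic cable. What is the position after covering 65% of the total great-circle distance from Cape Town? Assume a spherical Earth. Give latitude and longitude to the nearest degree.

≈ 71°S, 136°E

The haversine formula gives a central angle δ ≈ 1.776 rad (101.7°) between the endpoints.
Interpolate at f = 0.65 with slerp weights a = sin((1−f)δ)/sin δ ≈ 0.595, b = sin(fδ)/sin δ ≈ 0.934.
p = a·p₁ + b·p₂ ≈ (-0.230, 0.219, -0.948); φ = arcsin(p_z) ≈ -71.45°, λ = atan2(p_y, p_x) ≈ 136.41°.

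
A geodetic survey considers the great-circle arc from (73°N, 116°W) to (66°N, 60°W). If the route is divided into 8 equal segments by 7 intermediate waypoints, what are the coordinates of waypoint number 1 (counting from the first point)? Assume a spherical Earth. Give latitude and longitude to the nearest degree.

≈ (73°N, 107°W)

Convert each endpoint to a unit vector on the sphere (x = cos φ cos λ, y = cos φ sin λ, z = sin φ).
The central angle between the endpoints is δ = arccos(p₁·p₂) ≈ 0.348 rad (19.9°).
Interpolate at f = 1/8 with slerp weights a = sin((1−f)δ)/sin δ ≈ 0.879, b = sin(fδ)/sin δ ≈ 0.128.
p = a·p₁ + b·p₂ ≈ (-0.087, -0.276, 0.957); φ = arcsin(p_z) ≈ 73.19°, λ = atan2(p_y, p_x) ≈ -107.45°.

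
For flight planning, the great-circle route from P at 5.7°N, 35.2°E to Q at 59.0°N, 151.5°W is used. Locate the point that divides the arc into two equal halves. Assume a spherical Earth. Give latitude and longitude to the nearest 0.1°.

Convert each endpoint to a unit vector on the sphere (x = cos φ cos λ, y = cos φ sin λ, z = sin φ).
The central angle between the endpoints is δ = arccos(p₁·p₂) ≈ 2.008 rad (115.1°).
Interpolate at f = 1/2 with slerp weights a = sin((1−f)δ)/sin δ ≈ 0.932, b = sin(fδ)/sin δ ≈ 0.932.
p = a·p₁ + b·p₂ ≈ (0.336, 0.305, 0.891); φ = arcsin(p_z) ≈ 63.00°, λ = atan2(p_y, p_x) ≈ 42.28°.

≈ 63.0°N, 42.3°E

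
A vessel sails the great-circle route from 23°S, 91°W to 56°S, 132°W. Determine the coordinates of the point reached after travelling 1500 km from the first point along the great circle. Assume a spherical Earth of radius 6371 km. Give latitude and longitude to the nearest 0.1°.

≈ 34.3°S, 99.5°W

Convert each endpoint to a unit vector on the sphere (x = cos φ cos λ, y = cos φ sin λ, z = sin φ).
The central angle between the endpoints is δ = arccos(p₁·p₂) ≈ 0.778 rad (44.6°). The total great-circle distance is δ·R ≈ 0.778 × 6371 ≈ 4956 km, so the target fraction is f = 1500/4956 ≈ 0.303.
Interpolate at f ≈ 0.303 with slerp weights a = sin((1−f)δ)/sin δ ≈ 0.736, b = sin(fδ)/sin δ ≈ 0.332.
p = a·p₁ + b·p₂ ≈ (-0.136, -0.815, -0.563); φ = arcsin(p_z) ≈ -34.26°, λ = atan2(p_y, p_x) ≈ -99.49°.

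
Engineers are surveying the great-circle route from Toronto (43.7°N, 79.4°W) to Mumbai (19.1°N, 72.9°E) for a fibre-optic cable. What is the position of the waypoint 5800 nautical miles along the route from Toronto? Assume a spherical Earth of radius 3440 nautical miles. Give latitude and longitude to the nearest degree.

Convert each endpoint to a unit vector on the sphere (x = cos φ cos λ, y = cos φ sin λ, z = sin φ).
The central angle between the endpoints is δ = arccos(p₁·p₂) ≈ 1.959 rad (112.3°). The total great-circle distance is δ·R ≈ 1.959 × 3440 ≈ 6740 nmi, so the target fraction is f = 5800/6740 ≈ 0.861.
Interpolate at f ≈ 0.861 with slerp weights a = sin((1−f)δ)/sin δ ≈ 0.292, b = sin(fδ)/sin δ ≈ 1.073.
p = a·p₁ + b·p₂ ≈ (0.337, 0.762, 0.553); φ = arcsin(p_z) ≈ 33.55°, λ = atan2(p_y, p_x) ≈ 66.15°.

≈ 34°N, 66°E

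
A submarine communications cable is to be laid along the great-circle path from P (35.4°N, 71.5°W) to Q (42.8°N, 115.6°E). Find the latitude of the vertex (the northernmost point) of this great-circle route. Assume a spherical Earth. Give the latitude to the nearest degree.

≈ 86°N

The great circle lies in the plane with unit normal n̂ = (p₁ × p₂)/|p₁ × p₂|.
Here n̂_z ≈ -0.075; the vertex latitude is φ_max = arccos|n̂_z| ≈ 85.7°.
Check via Clairaut: cos φ_max = |cos φ₁| · sin C = cos(35.4°)·sin(5.3°) ≈ 0.075, again giving ≈ 85.7°.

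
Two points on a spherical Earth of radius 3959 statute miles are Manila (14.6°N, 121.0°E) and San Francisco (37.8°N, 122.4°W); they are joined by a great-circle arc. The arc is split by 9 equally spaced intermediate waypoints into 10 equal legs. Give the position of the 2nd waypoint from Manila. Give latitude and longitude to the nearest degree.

The haversine formula gives a central angle δ ≈ 1.760 rad (100.8°) between the endpoints.
Interpolate at f = 2/10 with slerp weights a = sin((1−f)δ)/sin δ ≈ 1.005, b = sin(fδ)/sin δ ≈ 0.351.
p = a·p₁ + b·p₂ ≈ (-0.649, 0.599, 0.468); φ = arcsin(p_z) ≈ 27.93°, λ = atan2(p_y, p_x) ≈ 137.30°.

≈ 28°N, 137°E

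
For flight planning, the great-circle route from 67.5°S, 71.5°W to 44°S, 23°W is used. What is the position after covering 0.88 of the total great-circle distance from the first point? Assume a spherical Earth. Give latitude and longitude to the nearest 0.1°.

≈ 47.5°S, 26.1°W

Write both endpoints as unit vectors p₁, p₂ with components (cos φ cos λ, cos φ sin λ, sin φ).
The central angle between the endpoints is δ = arccos(p₁·p₂) ≈ 0.602 rad (34.5°).
Interpolate at f = 0.88 with slerp weights a = sin((1−f)δ)/sin δ ≈ 0.127, b = sin(fδ)/sin δ ≈ 0.892.
p = a·p₁ + b·p₂ ≈ (0.606, -0.297, -0.738); φ = arcsin(p_z) ≈ -47.53°, λ = atan2(p_y, p_x) ≈ -26.10°.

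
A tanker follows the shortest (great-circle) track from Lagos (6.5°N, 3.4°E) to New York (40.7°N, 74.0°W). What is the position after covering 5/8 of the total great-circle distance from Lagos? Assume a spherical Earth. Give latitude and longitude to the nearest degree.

From cos δ = sin φ₁ sin φ₂ + cos φ₁ cos φ₂ cos Δλ, the central angle is δ ≈ 1.330 rad (76.2°).
Interpolate at f = 5/8 with slerp weights a = sin((1−f)δ)/sin δ ≈ 0.493, b = sin(fδ)/sin δ ≈ 0.761.
p = a·p₁ + b·p₂ ≈ (0.648, -0.525, 0.552); φ = arcsin(p_z) ≈ 33.50°, λ = atan2(p_y, p_x) ≈ -39.05°.

≈ 33°N, 39°W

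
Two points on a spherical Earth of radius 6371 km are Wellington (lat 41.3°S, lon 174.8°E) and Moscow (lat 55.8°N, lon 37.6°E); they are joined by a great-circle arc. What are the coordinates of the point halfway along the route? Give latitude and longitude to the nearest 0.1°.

Convert each endpoint to a unit vector on the sphere (x = cos φ cos λ, y = cos φ sin λ, z = sin φ).
The central angle between the endpoints is δ = arccos(p₁·p₂) ≈ 2.598 rad (148.8°).
Interpolate at f = 1/2 with slerp weights a = sin((1−f)δ)/sin δ ≈ 1.862, b = sin(fδ)/sin δ ≈ 1.862.
p = a·p₁ + b·p₂ ≈ (-0.564, 0.765, 0.311); φ = arcsin(p_z) ≈ 18.12°, λ = atan2(p_y, p_x) ≈ 126.38°.

≈ lat 18.1°N, lon 126.4°E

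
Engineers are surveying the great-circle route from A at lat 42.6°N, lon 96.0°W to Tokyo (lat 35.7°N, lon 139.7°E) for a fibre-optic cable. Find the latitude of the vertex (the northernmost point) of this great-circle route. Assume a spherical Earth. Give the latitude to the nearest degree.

The great circle lies in the plane with unit normal n̂ = (p₁ × p₂)/|p₁ × p₂|.
Here n̂_z ≈ -0.495; the vertex latitude is φ_max = arccos|n̂_z| ≈ 60.4°.

≈ 60°N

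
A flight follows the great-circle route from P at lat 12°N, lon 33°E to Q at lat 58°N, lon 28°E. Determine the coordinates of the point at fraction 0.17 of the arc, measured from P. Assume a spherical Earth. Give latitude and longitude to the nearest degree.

Write both endpoints as unit vectors p₁, p₂ with components (cos φ cos λ, cos φ sin λ, sin φ).
The central angle between the endpoints is δ = arccos(p₁·p₂) ≈ 0.806 rad (46.2°).
Interpolate at f = 0.17 with slerp weights a = sin((1−f)δ)/sin δ ≈ 0.860, b = sin(fδ)/sin δ ≈ 0.189.
p = a·p₁ + b·p₂ ≈ (0.794, 0.505, 0.339); φ = arcsin(p_z) ≈ 19.83°, λ = atan2(p_y, p_x) ≈ 32.47°.

≈ lat 20°N, lon 32°E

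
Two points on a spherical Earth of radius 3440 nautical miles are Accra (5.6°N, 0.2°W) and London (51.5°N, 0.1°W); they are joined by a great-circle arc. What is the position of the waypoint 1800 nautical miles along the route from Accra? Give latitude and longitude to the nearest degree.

≈ (36°N, 0°E)

Write both endpoints as unit vectors p₁, p₂ with components (cos φ cos λ, cos φ sin λ, sin φ).
The central angle between the endpoints is δ = arccos(p₁·p₂) ≈ 0.801 rad (45.9°). The total great-circle distance is δ·R ≈ 0.801 × 3440 ≈ 2756 nmi, so the target fraction is f = 1800/2756 ≈ 0.653.
Interpolate at f ≈ 0.653 with slerp weights a = sin((1−f)δ)/sin δ ≈ 0.382, b = sin(fδ)/sin δ ≈ 0.696.
p = a·p₁ + b·p₂ ≈ (0.813, -0.002, 0.582); φ = arcsin(p_z) ≈ 35.58°, λ = atan2(p_y, p_x) ≈ -0.15°.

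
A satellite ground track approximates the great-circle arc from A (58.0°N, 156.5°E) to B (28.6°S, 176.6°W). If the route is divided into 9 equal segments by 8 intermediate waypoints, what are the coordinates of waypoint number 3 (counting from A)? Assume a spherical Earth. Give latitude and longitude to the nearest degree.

Convert each endpoint to a unit vector on the sphere (x = cos φ cos λ, y = cos φ sin λ, z = sin φ).
The central angle between the endpoints is δ = arccos(p₁·p₂) ≈ 1.562 rad (89.5°).
Interpolate at f = 3/9 with slerp weights a = sin((1−f)δ)/sin δ ≈ 0.863, b = sin(fδ)/sin δ ≈ 0.497.
p = a·p₁ + b·p₂ ≈ (-0.855, 0.156, 0.494); φ = arcsin(p_z) ≈ 29.59°, λ = atan2(p_y, p_x) ≈ 169.63°.

≈ (30°N, 170°E)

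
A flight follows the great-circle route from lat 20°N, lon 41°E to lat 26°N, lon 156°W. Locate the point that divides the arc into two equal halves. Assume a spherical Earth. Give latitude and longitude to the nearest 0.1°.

≈ lat 70.6°N, lon 114.0°E

From cos δ = sin φ₁ sin φ₂ + cos φ₁ cos φ₂ cos Δλ, the central angle is δ ≈ 2.289 rad (131.1°).
Interpolate at f = 1/2 with slerp weights a = sin((1−f)δ)/sin δ ≈ 1.209, b = sin(fδ)/sin δ ≈ 1.209.
p = a·p₁ + b·p₂ ≈ (-0.135, 0.303, 0.943); φ = arcsin(p_z) ≈ 70.61°, λ = atan2(p_y, p_x) ≈ 114.03°.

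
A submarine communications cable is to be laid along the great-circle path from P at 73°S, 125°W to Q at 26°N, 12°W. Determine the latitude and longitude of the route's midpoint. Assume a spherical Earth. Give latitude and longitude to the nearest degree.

Write both endpoints as unit vectors p₁, p₂ with components (cos φ cos λ, cos φ sin λ, sin φ).
The central angle between the endpoints is δ = arccos(p₁·p₂) ≈ 2.120 rad (121.5°).
Interpolate at f = 1/2 with slerp weights a = sin((1−f)δ)/sin δ ≈ 1.023, b = sin(fδ)/sin δ ≈ 1.023.
p = a·p₁ + b·p₂ ≈ (0.728, -0.436, -0.530); φ = arcsin(p_z) ≈ -31.98°, λ = atan2(p_y, p_x) ≈ -30.93°.

≈ 32°S, 31°W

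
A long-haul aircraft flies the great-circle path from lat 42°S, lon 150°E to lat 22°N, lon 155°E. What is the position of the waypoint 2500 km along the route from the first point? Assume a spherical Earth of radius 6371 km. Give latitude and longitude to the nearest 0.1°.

≈ lat 19.6°S, lon 152.1°E

Convert each endpoint to a unit vector on the sphere (x = cos φ cos λ, y = cos φ sin λ, z = sin φ).
The central angle between the endpoints is δ = arccos(p₁·p₂) ≈ 1.120 rad (64.2°). The total great-circle distance is δ·R ≈ 1.120 × 6371 ≈ 7135 km, so the target fraction is f = 2500/7135 ≈ 0.350.
Interpolate at f ≈ 0.350 with slerp weights a = sin((1−f)δ)/sin δ ≈ 0.739, b = sin(fδ)/sin δ ≈ 0.425.
p = a·p₁ + b·p₂ ≈ (-0.833, 0.441, -0.335); φ = arcsin(p_z) ≈ -19.59°, λ = atan2(p_y, p_x) ≈ 152.09°.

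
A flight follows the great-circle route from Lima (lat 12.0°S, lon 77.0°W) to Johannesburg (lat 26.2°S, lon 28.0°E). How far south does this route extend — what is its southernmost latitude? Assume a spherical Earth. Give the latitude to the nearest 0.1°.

≈ 31.2°S

The great circle lies in the plane with unit normal n̂ = (p₁ × p₂)/|p₁ × p₂|.
Here n̂_z ≈ +0.856; the vertex latitude is φ_max = arccos|n̂_z| ≈ 31.2°.
Check via Clairaut: cos φ_max = |cos φ₁| · sin C = cos(12.0°)·sin(119.0°) ≈ 0.856, again giving ≈ 31.2°.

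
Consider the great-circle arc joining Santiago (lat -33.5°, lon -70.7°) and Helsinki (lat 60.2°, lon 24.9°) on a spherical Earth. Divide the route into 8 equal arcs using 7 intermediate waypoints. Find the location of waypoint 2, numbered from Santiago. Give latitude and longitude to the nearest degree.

≈ lat -8°, lon -54°

Convert each endpoint to a unit vector on the sphere (x = cos φ cos λ, y = cos φ sin λ, z = sin φ).
The central angle between the endpoints is δ = arccos(p₁·p₂) ≈ 2.117 rad (121.3°).
Interpolate at f = 2/8 with slerp weights a = sin((1−f)δ)/sin δ ≈ 1.170, b = sin(fδ)/sin δ ≈ 0.591.
p = a·p₁ + b·p₂ ≈ (0.589, -0.797, -0.133); φ = arcsin(p_z) ≈ -7.65°, λ = atan2(p_y, p_x) ≈ -53.55°.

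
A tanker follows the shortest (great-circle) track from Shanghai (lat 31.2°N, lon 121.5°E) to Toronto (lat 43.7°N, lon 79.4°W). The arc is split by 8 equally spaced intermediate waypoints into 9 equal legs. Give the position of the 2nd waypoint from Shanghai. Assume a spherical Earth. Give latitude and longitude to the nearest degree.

From cos δ = sin φ₁ sin φ₂ + cos φ₁ cos φ₂ cos Δλ, the central angle is δ ≈ 1.792 rad (102.7°).
Interpolate at f = 2/9 with slerp weights a = sin((1−f)δ)/sin δ ≈ 1.009, b = sin(fδ)/sin δ ≈ 0.398.
p = a·p₁ + b·p₂ ≈ (-0.398, 0.453, 0.797); φ = arcsin(p_z) ≈ 52.89°, λ = atan2(p_y, p_x) ≈ 131.28°.

≈ lat 53°N, lon 131°E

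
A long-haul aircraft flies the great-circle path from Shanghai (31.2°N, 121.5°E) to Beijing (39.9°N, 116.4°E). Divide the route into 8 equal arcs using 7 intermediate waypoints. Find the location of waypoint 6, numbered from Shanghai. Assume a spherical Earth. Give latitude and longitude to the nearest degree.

≈ 38°N, 118°E

Convert each endpoint to a unit vector on the sphere (x = cos φ cos λ, y = cos φ sin λ, z = sin φ).
The central angle between the endpoints is δ = arccos(p₁·p₂) ≈ 0.168 rad (9.6°).
Interpolate at f = 6/8 with slerp weights a = sin((1−f)δ)/sin δ ≈ 0.251, b = sin(fδ)/sin δ ≈ 0.752.
p = a·p₁ + b·p₂ ≈ (-0.369, 0.700, 0.612); φ = arcsin(p_z) ≈ 37.75°, λ = atan2(p_y, p_x) ≈ 117.78°.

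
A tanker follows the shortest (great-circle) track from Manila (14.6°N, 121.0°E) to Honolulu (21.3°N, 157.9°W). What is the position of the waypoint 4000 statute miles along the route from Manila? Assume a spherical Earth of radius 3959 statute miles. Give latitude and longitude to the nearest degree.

The haversine formula gives a central angle δ ≈ 1.338 rad (76.6°) between the endpoints. The total great-circle distance is δ·R ≈ 1.338 × 3959 ≈ 5296 mi, so the target fraction is f = 4000/5296 ≈ 0.755.
Interpolate at f ≈ 0.755 with slerp weights a = sin((1−f)δ)/sin δ ≈ 0.330, b = sin(fδ)/sin δ ≈ 0.871.
p = a·p₁ + b·p₂ ≈ (-0.916, -0.031, 0.400); φ = arcsin(p_z) ≈ 23.55°, λ = atan2(p_y, p_x) ≈ -178.06°.

≈ 24°N, 178°W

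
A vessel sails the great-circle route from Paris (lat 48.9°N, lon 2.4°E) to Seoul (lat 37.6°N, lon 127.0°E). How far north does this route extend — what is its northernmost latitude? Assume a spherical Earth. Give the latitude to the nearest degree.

The great circle lies in the plane with unit normal n̂ = (p₁ × p₂)/|p₁ × p₂|.
Here n̂_z ≈ +0.435; the vertex latitude is φ_max = arccos|n̂_z| ≈ 64.2°.
Check via Clairaut: cos φ_max = |cos φ₁| · sin C = cos(48.9°)·sin(41.4°) ≈ 0.435, again giving ≈ 64.2°.

≈ 64°N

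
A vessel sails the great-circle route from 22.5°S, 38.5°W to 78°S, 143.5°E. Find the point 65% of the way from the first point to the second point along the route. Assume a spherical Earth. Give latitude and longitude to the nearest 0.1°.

Convert each endpoint to a unit vector on the sphere (x = cos φ cos λ, y = cos φ sin λ, z = sin φ).
The central angle between the endpoints is δ = arccos(p₁·p₂) ≈ 1.387 rad (79.5°).
Interpolate at f = 0.65 with slerp weights a = sin((1−f)δ)/sin δ ≈ 0.475, b = sin(fδ)/sin δ ≈ 0.798.
p = a·p₁ + b·p₂ ≈ (0.210, -0.174, -0.962); φ = arcsin(p_z) ≈ -74.17°, λ = atan2(p_y, p_x) ≈ -39.72°.

≈ 74.2°S, 39.7°W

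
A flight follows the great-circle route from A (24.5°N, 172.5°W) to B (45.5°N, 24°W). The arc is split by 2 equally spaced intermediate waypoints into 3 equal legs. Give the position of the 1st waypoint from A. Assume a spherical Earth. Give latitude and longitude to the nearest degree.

≈ (55°N, 150°W)

Write both endpoints as unit vectors p₁, p₂ with components (cos φ cos λ, cos φ sin λ, sin φ).
The central angle between the endpoints is δ = arccos(p₁·p₂) ≈ 1.821 rad (104.4°).
Interpolate at f = 1/3 with slerp weights a = sin((1−f)δ)/sin δ ≈ 0.967, b = sin(fδ)/sin δ ≈ 0.589.
p = a·p₁ + b·p₂ ≈ (-0.496, -0.283, 0.821); φ = arcsin(p_z) ≈ 55.21°, λ = atan2(p_y, p_x) ≈ -150.29°.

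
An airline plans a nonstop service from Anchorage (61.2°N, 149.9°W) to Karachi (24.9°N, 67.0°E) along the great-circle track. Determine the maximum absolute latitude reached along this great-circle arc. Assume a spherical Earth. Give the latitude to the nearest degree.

≈ 75°N

The great circle lies in the plane with unit normal n̂ = (p₁ × p₂)/|p₁ × p₂|.
Here n̂_z ≈ -0.262; the vertex latitude is φ_max = arccos|n̂_z| ≈ 74.8°.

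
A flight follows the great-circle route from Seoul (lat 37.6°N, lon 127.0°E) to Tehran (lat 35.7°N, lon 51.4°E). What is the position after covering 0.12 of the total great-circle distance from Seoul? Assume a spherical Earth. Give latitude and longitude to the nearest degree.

Convert each endpoint to a unit vector on the sphere (x = cos φ cos λ, y = cos φ sin λ, z = sin φ).
The central angle between the endpoints is δ = arccos(p₁·p₂) ≈ 1.029 rad (58.9°).
Interpolate at f = 0.12 with slerp weights a = sin((1−f)δ)/sin δ ≈ 0.918, b = sin(fδ)/sin δ ≈ 0.144.
p = a·p₁ + b·p₂ ≈ (-0.365, 0.672, 0.644); φ = arcsin(p_z) ≈ 40.10°, λ = atan2(p_y, p_x) ≈ 118.50°.

≈ lat 40°N, lon 119°E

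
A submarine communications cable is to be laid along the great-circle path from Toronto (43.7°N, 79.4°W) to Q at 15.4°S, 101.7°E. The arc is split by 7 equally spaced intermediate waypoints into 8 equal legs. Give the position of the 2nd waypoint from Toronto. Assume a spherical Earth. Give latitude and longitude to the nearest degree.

The haversine formula gives a central angle δ ≈ 2.647 rad (151.7°) between the endpoints.
Interpolate at f = 2/8 with slerp weights a = sin((1−f)δ)/sin δ ≈ 1.930, b = sin(fδ)/sin δ ≈ 1.296.
p = a·p₁ + b·p₂ ≈ (0.003, -0.148, 0.989); φ = arcsin(p_z) ≈ 81.49°, λ = atan2(p_y, p_x) ≈ -88.72°.

≈ 81°N, 89°W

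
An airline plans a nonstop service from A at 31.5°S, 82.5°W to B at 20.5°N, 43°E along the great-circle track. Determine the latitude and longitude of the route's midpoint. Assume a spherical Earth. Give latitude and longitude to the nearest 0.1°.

≈ 11.8°S, 14.5°W

The haversine formula gives a central angle δ ≈ 2.274 rad (130.3°) between the endpoints.
Interpolate at f = 1/2 with slerp weights a = sin((1−f)δ)/sin δ ≈ 1.190, b = sin(fδ)/sin δ ≈ 1.190.
p = a·p₁ + b·p₂ ≈ (0.947, -0.246, -0.205); φ = arcsin(p_z) ≈ -11.83°, λ = atan2(p_y, p_x) ≈ -14.54°.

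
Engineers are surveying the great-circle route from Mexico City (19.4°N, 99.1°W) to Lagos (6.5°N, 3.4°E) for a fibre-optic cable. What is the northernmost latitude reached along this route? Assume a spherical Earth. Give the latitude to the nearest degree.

≈ 22°N

The great circle lies in the plane with unit normal n̂ = (p₁ × p₂)/|p₁ × p₂|.
Here n̂_z ≈ +0.928; the vertex latitude is φ_max = arccos|n̂_z| ≈ 21.9°.
Check via Clairaut: cos φ_max = |cos φ₁| · sin C = cos(19.4°)·sin(79.6°) ≈ 0.928, again giving ≈ 21.9°.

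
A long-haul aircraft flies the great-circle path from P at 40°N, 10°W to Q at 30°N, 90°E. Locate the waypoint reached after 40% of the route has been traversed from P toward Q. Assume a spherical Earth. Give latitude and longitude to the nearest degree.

≈ 48°N, 33°E

Write both endpoints as unit vectors p₁, p₂ with components (cos φ cos λ, cos φ sin λ, sin φ).
The central angle between the endpoints is δ = arccos(p₁·p₂) ≈ 1.363 rad (78.1°).
Interpolate at f = 0.40 with slerp weights a = sin((1−f)δ)/sin δ ≈ 0.746, b = sin(fδ)/sin δ ≈ 0.530.
p = a·p₁ + b·p₂ ≈ (0.563, 0.360, 0.744); φ = arcsin(p_z) ≈ 48.10°, λ = atan2(p_y, p_x) ≈ 32.60°.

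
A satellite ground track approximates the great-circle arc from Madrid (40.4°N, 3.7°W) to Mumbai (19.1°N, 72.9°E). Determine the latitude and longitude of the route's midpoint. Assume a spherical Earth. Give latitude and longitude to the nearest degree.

≈ (36°N, 39°E)

Write both endpoints as unit vectors p₁, p₂ with components (cos φ cos λ, cos φ sin λ, sin φ).
The central angle between the endpoints is δ = arccos(p₁·p₂) ≈ 1.182 rad (67.7°).
Interpolate at f = 1/2 with slerp weights a = sin((1−f)δ)/sin δ ≈ 0.602, b = sin(fδ)/sin δ ≈ 0.602.
p = a·p₁ + b·p₂ ≈ (0.625, 0.514, 0.587); φ = arcsin(p_z) ≈ 35.97°, λ = atan2(p_y, p_x) ≈ 39.45°.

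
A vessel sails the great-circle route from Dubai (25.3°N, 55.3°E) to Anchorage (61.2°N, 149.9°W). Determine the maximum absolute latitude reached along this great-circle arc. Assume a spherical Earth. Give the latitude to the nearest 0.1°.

≈ 79.3°N

The great circle lies in the plane with unit normal n̂ = (p₁ × p₂)/|p₁ × p₂|.
Here n̂_z ≈ +0.185; the vertex latitude is φ_max = arccos|n̂_z| ≈ 79.3°.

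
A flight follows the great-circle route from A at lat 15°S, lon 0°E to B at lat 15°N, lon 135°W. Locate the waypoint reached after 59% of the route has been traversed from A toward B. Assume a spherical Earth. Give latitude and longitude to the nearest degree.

≈ lat 3°N, lon 79°W

From cos δ = sin φ₁ sin φ₂ + cos φ₁ cos φ₂ cos Δλ, the central angle is δ ≈ 2.384 rad (136.6°).
Interpolate at f = 0.59 with slerp weights a = sin((1−f)δ)/sin δ ≈ 1.207, b = sin(fδ)/sin δ ≈ 1.436.
p = a·p₁ + b·p₂ ≈ (0.185, -0.981, 0.059); φ = arcsin(p_z) ≈ 3.40°, λ = atan2(p_y, p_x) ≈ -79.32°.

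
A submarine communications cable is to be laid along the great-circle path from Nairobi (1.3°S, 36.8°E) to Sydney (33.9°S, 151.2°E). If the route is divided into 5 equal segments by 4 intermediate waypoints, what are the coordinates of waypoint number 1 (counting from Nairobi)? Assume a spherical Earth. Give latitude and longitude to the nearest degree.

Convert each endpoint to a unit vector on the sphere (x = cos φ cos λ, y = cos φ sin λ, z = sin φ).
The central angle between the endpoints is δ = arccos(p₁·p₂) ≈ 1.907 rad (109.3°).
Interpolate at f = 1/5 with slerp weights a = sin((1−f)δ)/sin δ ≈ 1.058, b = sin(fδ)/sin δ ≈ 0.394.
p = a·p₁ + b·p₂ ≈ (0.560, 0.791, -0.244); φ = arcsin(p_z) ≈ -14.12°, λ = atan2(p_y, p_x) ≈ 54.70°.

≈ 14°S, 55°E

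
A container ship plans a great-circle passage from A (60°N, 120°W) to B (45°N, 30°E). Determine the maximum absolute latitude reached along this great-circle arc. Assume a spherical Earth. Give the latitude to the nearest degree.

The great circle lies in the plane with unit normal n̂ = (p₁ × p₂)/|p₁ × p₂|.
Here n̂_z ≈ +0.186; the vertex latitude is φ_max = arccos|n̂_z| ≈ 79.3°.
Check via Clairaut: cos φ_max = |cos φ₁| · sin C = cos(60.0°)·sin(21.8°) ≈ 0.186, again giving ≈ 79.3°.

≈ 79°N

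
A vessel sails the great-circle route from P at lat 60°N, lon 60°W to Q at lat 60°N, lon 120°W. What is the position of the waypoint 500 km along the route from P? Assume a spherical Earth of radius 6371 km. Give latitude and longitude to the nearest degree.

≈ lat 62°N, lon 69°W

The haversine formula gives a central angle δ ≈ 0.505 rad (29.0°) between the endpoints. The total great-circle distance is δ·R ≈ 0.505 × 6371 ≈ 3220 km, so the target fraction is f = 500/3220 ≈ 0.155.
Interpolate at f ≈ 0.155 with slerp weights a = sin((1−f)δ)/sin δ ≈ 0.855, b = sin(fδ)/sin δ ≈ 0.162.
p = a·p₁ + b·p₂ ≈ (0.173, -0.440, 0.881); φ = arcsin(p_z) ≈ 61.75°, λ = atan2(p_y, p_x) ≈ -68.52°.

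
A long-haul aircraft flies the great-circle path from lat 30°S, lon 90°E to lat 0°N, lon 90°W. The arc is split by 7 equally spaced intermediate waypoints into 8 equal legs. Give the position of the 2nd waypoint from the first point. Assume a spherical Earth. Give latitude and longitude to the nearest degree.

≈ lat 68°S, lon 90°E

Write both endpoints as unit vectors p₁, p₂ with components (cos φ cos λ, cos φ sin λ, sin φ).
The central angle between the endpoints is δ = arccos(p₁·p₂) ≈ 2.618 rad (150.0°).
Interpolate at f = 2/8 with slerp weights a = sin((1−f)δ)/sin δ ≈ 1.848, b = sin(fδ)/sin δ ≈ 1.218.
p = a·p₁ + b·p₂ ≈ (0.000, 0.383, -0.924); φ = arcsin(p_z) ≈ -67.50°, λ = atan2(p_y, p_x) ≈ 90.00°.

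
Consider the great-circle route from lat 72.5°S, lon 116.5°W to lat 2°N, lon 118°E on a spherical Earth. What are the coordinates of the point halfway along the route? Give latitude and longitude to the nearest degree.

≈ lat 47°S, lon 135°E

Write both endpoints as unit vectors p₁, p₂ with components (cos φ cos λ, cos φ sin λ, sin φ).
The central angle between the endpoints is δ = arccos(p₁·p₂) ≈ 1.780 rad (102.0°).
Interpolate at f = 1/2 with slerp weights a = sin((1−f)δ)/sin δ ≈ 0.794, b = sin(fδ)/sin δ ≈ 0.794.
p = a·p₁ + b·p₂ ≈ (-0.479, 0.487, -0.730); φ = arcsin(p_z) ≈ -46.88°, λ = atan2(p_y, p_x) ≈ 134.53°.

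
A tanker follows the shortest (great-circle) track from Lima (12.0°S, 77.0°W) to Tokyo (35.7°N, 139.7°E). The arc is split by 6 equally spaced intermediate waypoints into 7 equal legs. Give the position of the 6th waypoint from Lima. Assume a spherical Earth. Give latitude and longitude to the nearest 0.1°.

≈ (42.2°N, 164.0°E)

Write both endpoints as unit vectors p₁, p₂ with components (cos φ cos λ, cos φ sin λ, sin φ).
The central angle between the endpoints is δ = arccos(p₁·p₂) ≈ 2.431 rad (139.3°).
Interpolate at f = 6/7 with slerp weights a = sin((1−f)δ)/sin δ ≈ 0.522, b = sin(fδ)/sin δ ≈ 1.336.
p = a·p₁ + b·p₂ ≈ (-0.713, 0.204, 0.671); φ = arcsin(p_z) ≈ 42.15°, λ = atan2(p_y, p_x) ≈ 164.01°.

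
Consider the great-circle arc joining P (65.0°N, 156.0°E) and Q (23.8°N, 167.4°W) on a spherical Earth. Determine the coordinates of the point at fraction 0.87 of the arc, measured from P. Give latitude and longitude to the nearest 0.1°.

The haversine formula gives a central angle δ ≈ 0.828 rad (47.5°) between the endpoints.
Interpolate at f = 0.87 with slerp weights a = sin((1−f)δ)/sin δ ≈ 0.146, b = sin(fδ)/sin δ ≈ 0.896.
p = a·p₁ + b·p₂ ≈ (-0.856, -0.154, 0.494); φ = arcsin(p_z) ≈ 29.58°, λ = atan2(p_y, p_x) ≈ -169.82°.

≈ (29.6°N, 169.8°W)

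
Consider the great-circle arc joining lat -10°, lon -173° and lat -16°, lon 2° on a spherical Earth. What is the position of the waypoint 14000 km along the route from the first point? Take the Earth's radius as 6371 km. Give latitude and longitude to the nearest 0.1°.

Write both endpoints as unit vectors p₁, p₂ with components (cos φ cos λ, cos φ sin λ, sin φ).
The central angle between the endpoints is δ = arccos(p₁·p₂) ≈ 2.680 rad (153.5°). The total great-circle distance is δ·R ≈ 2.680 × 6371 ≈ 17072 km, so the target fraction is f = 14000/17072 ≈ 0.820.
Interpolate at f ≈ 0.820 with slerp weights a = sin((1−f)δ)/sin δ ≈ 1.040, b = sin(fδ)/sin δ ≈ 1.817.
p = a·p₁ + b·p₂ ≈ (0.729, -0.064, -0.682); φ = arcsin(p_z) ≈ -42.97°, λ = atan2(p_y, p_x) ≈ -5.01°.

≈ lat -43.0°, lon -5.0°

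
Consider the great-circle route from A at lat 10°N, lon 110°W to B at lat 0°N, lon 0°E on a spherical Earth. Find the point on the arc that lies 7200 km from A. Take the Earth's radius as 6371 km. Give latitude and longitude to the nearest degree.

≈ lat 7°N, lon 44°W

Convert each endpoint to a unit vector on the sphere (x = cos φ cos λ, y = cos φ sin λ, z = sin φ).
The central angle between the endpoints is δ = arccos(p₁·p₂) ≈ 1.914 rad (109.7°). The total great-circle distance is δ·R ≈ 1.914 × 6371 ≈ 12196 km, so the target fraction is f = 7200/12196 ≈ 0.590.
Interpolate at f ≈ 0.590 with slerp weights a = sin((1−f)δ)/sin δ ≈ 0.750, b = sin(fδ)/sin δ ≈ 0.961.
p = a·p₁ + b·p₂ ≈ (0.708, -0.694, 0.130); φ = arcsin(p_z) ≈ 7.48°, λ = atan2(p_y, p_x) ≈ -44.44°.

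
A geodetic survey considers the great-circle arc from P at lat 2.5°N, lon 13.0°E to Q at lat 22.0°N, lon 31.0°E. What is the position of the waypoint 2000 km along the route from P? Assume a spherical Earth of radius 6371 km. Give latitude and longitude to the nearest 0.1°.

Write both endpoints as unit vectors p₁, p₂ with components (cos φ cos λ, cos φ sin λ, sin φ).
The central angle between the endpoints is δ = arccos(p₁·p₂) ≈ 0.457 rad (26.2°). The total great-circle distance is δ·R ≈ 0.457 × 6371 ≈ 2913 km, so the target fraction is f = 2000/2913 ≈ 0.687.
Interpolate at f ≈ 0.687 with slerp weights a = sin((1−f)δ)/sin δ ≈ 0.323, b = sin(fδ)/sin δ ≈ 0.700.
p = a·p₁ + b·p₂ ≈ (0.871, 0.407, 0.276); φ = arcsin(p_z) ≈ 16.03°, λ = atan2(p_y, p_x) ≈ 25.04°.

≈ lat 16.0°N, lon 25.0°E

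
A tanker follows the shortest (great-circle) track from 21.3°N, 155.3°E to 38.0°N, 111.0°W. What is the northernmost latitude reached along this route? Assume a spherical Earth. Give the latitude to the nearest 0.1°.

The great circle lies in the plane with unit normal n̂ = (p₁ × p₂)/|p₁ × p₂|.
Here n̂_z ≈ +0.744; the vertex latitude is φ_max = arccos|n̂_z| ≈ 41.9°.
Check via Clairaut: cos φ_max = |cos φ₁| · sin C = cos(21.3°)·sin(53.0°) ≈ 0.744, again giving ≈ 41.9°.

≈ 41.9°N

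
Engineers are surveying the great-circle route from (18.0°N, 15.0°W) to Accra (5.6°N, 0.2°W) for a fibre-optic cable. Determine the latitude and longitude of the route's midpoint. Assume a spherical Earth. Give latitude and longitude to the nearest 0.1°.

Write both endpoints as unit vectors p₁, p₂ with components (cos φ cos λ, cos φ sin λ, sin φ).
The central angle between the endpoints is δ = arccos(p₁·p₂) ≈ 0.332 rad (19.0°).
Interpolate at f = 1/2 with slerp weights a = sin((1−f)δ)/sin δ ≈ 0.507, b = sin(fδ)/sin δ ≈ 0.507.
p = a·p₁ + b·p₂ ≈ (0.970, -0.127, 0.206); φ = arcsin(p_z) ≈ 11.90°, λ = atan2(p_y, p_x) ≈ -7.43°.

≈ (11.9°N, 7.4°W)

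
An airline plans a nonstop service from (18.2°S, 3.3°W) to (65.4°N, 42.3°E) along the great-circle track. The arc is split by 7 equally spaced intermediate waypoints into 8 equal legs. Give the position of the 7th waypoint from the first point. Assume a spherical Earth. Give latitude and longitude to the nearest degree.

≈ (56°N, 28°E)

Write both endpoints as unit vectors p₁, p₂ with components (cos φ cos λ, cos φ sin λ, sin φ).
The central angle between the endpoints is δ = arccos(p₁·p₂) ≈ 1.578 rad (90.4°).
Interpolate at f = 7/8 with slerp weights a = sin((1−f)δ)/sin δ ≈ 0.196, b = sin(fδ)/sin δ ≈ 0.982.
p = a·p₁ + b·p₂ ≈ (0.488, 0.264, 0.832); φ = arcsin(p_z) ≈ 56.27°, λ = atan2(p_y, p_x) ≈ 28.44°.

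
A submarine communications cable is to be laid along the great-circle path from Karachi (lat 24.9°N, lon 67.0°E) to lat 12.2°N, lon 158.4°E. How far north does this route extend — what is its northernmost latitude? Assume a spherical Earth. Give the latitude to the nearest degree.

≈ 27°N

The great circle lies in the plane with unit normal n̂ = (p₁ × p₂)/|p₁ × p₂|.
Here n̂_z ≈ +0.888; the vertex latitude is φ_max = arccos|n̂_z| ≈ 27.3°.
Check via Clairaut: cos φ_max = |cos φ₁| · sin C = cos(24.9°)·sin(78.3°) ≈ 0.888, again giving ≈ 27.3°.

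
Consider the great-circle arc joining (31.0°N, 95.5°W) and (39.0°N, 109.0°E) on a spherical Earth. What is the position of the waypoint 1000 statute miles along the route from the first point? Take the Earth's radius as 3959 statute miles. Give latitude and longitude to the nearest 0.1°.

≈ (44.5°N, 102.3°W)

The haversine formula gives a central angle δ ≈ 1.857 rad (106.4°) between the endpoints. The total great-circle distance is δ·R ≈ 1.857 × 3959 ≈ 7351 mi, so the target fraction is f = 1000/7351 ≈ 0.136.
Interpolate at f ≈ 0.136 with slerp weights a = sin((1−f)δ)/sin δ ≈ 1.042, b = sin(fδ)/sin δ ≈ 0.260.
p = a·p₁ + b·p₂ ≈ (-0.151, -0.697, 0.700); φ = arcsin(p_z) ≈ 44.46°, λ = atan2(p_y, p_x) ≈ -102.26°.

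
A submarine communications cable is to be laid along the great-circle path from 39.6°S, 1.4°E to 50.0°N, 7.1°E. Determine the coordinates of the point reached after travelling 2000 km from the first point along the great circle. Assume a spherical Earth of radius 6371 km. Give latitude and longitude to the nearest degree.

Write both endpoints as unit vectors p₁, p₂ with components (cos φ cos λ, cos φ sin λ, sin φ).
The central angle between the endpoints is δ = arccos(p₁·p₂) ≈ 1.566 rad (89.7°). The total great-circle distance is δ·R ≈ 1.566 × 6371 ≈ 9979 km, so the target fraction is f = 2000/9979 ≈ 0.200.
Interpolate at f ≈ 0.200 with slerp weights a = sin((1−f)δ)/sin δ ≈ 0.950, b = sin(fδ)/sin δ ≈ 0.309.
p = a·p₁ + b·p₂ ≈ (0.929, 0.042, -0.369); φ = arcsin(p_z) ≈ -21.64°, λ = atan2(p_y, p_x) ≈ 2.62°.

≈ 22°S, 3°E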